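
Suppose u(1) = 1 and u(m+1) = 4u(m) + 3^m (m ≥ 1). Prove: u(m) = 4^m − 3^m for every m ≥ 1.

Base case: u(1) = 1, and 4^1 − 3^1 = 4 − 3 = 1.
Assume u(k) = 4^k − 3^k for some k ≥ 1.
Then u(k+1) = 4u(k) + 3^k = 4·(4^k − 3^k) + 3^k = 4^{k+1} − 4·3^k + 3^k = 4^{k+1} − 3·3^k = 4^{k+1} − 3^{k+1}.
Hence u(m) = 4^m − 3^m for every m ≥ 1, by induction.

u(m) = 4^m − 3^m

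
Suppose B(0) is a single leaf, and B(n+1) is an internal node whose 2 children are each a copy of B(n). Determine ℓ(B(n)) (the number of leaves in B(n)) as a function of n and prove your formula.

Claim: ℓ(B(n)) = 2^n.

Base case: ℓ(B(0)) = 1, and 2^0 = 1.
Assume ℓ(B(j)) = 2^j.
Then ℓ(B(j+1)) = 2·ℓ(B(j)) = 2·2^j = 2^{j+1}.
So the formula holds for j+1, and by induction ℓ(B(n)) = 2^n for all n ≥ 0.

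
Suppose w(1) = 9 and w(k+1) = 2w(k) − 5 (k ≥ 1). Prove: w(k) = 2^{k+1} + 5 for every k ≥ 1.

Base case: w(1) = 9, and 2^{1+1} + 5 = 4 + 5 = 9.
Assume w(j) = 2^{j+1} + 5 for some j ≥ 1.
Then w(j+1) = 2w(j) − 5 = 2·(2^{j+1} + 5) − 5 = 2^{j+2} + 10 − 5 = 2^{j+2} + 5.
This completes the inductive step, so w(k) = 2^{k+1} + 5 for all k ≥ 1.

w(k) = 2^{k+1} + 5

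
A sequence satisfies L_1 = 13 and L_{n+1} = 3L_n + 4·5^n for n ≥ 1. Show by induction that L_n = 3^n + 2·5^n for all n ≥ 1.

Base case: L_1 = 13, and 3^1 + 2·5^1 = 3 + 10 = 13.
Assume L_m = 3^m + 2·5^m for some m ≥ 1.
Then L_{m+1} = 3L_m + 4·5^m = 3·(3^m + 2·5^m) + 4·5^m = 3^{m+1} + 6·5^m + 4·5^m = 3^{m+1} + 10·5^m = 3^{m+1} + 2·5^{m+1}.
So the formula holds for m+1, and by induction L_n = 3^n + 2·5^n for all n ≥ 1.

L_n = 3^n + 2·5^n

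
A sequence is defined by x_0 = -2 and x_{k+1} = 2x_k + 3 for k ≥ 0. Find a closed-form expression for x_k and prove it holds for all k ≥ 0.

Claim: x_k = 2^k − 3.

Base case: x_0 = -2, and 2^0 − 3 = 1 − 3 = -2.
Assume x_m = 2^m − 3 for some m ≥ 0.
Then x_{m+1} = 2x_m + 3 = 2·(2^m − 3) + 3 = 2^{m+1} − 6 + 3 = 2^{m+1} − 3.
By induction, x_k = 2^k − 3 for all k ≥ 0.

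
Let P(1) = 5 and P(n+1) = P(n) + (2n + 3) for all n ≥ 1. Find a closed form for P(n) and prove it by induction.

Claim: P(n) = n^2 + 2n + 2.

Base case: P(1) = 5, and 1^2 + 2·1 + 2 = 5.
Assume P(r) = r^2 + 2r + 2.
Then P(r+1) = P(r) + (2r + 3) = (r^2 + 2r + 2) + (2r + 3) = r^2 + 4r + 5,
and (r+1)^2 + 2·(r+1) + 2 = r^2 + 4r + 5.
By induction, P(n) = n^2 + 2n + 2 for all n ≥ 1.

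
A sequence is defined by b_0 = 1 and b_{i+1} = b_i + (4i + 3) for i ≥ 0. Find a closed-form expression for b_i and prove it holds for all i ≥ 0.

Claim: b_i = 2i^2 + i + 1.

Base case: b_0 = 1, and 2·0^2 + 0 + 1 = 1.
Assume b_k = 2k^2 + k + 1.
Then b_{k+1} = b_k + (4k + 3) = (2k^2 + k + 1) + (4k + 3) = 2k^2 + 5k + 4,
and 2·(k+1)^2 + (k+1) + 1 = 2k^2 + 5k + 4.
By induction, b_i = 2i^2 + i + 1 for all i ≥ 0.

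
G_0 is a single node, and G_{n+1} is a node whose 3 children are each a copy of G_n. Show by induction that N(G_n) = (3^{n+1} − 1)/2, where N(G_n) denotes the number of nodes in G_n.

Base case: N(G_0) = 1, and (3^{0+1} − 1)/2 = 1.
Assume N(G_r) = (3^{r+1} − 1)/2.
Then N(G_{r+1}) = 1 + 3N(G_r) = 1 + 3·(3^{r+1} − 1)/2 = 1 + (3^{r+2} − 3)/2 = (2 + 3^{r+2} − 3)/2 = (3^{r+2} − 1)/2.
So the formula holds for r+1, and by induction N(G_n) = (3^{n+1} − 1)/2 for all n ≥ 0.

N(G_n) = (3^{n+1} − 1)/2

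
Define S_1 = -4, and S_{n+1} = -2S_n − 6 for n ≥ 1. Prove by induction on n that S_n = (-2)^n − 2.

Base case: S_1 = -4, and (-2)^1 − 2 = -2 − 2 = -4.
Assume S_r = (-2)^r − 2 for some r ≥ 1.
Then S_{r+1} = -2S_r − 6 = -2·((-2)^r − 2) − 6 = -2·(-2)^r + 4 − 6 = (-2)^{r+1} − 2.
By induction, S_n = (-2)^n − 2 for all n ≥ 1.

S_n = (-2)^n − 2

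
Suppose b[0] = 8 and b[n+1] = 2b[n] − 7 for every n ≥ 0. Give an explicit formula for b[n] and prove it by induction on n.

Claim: b[n] = 2^n + 7.

Base case: b[0] = 8, and 2^0 + 7 = 1 + 7 = 8.
Assume b[j] = 2^j + 7 for some j ≥ 0.
Then b[j+1] = 2b[j] − 7 = 2·(2^j + 7) − 7 = 2^{j+1} + 14 − 7 = 2^{j+1} + 7.
This completes the inductive step, so b[n] = 2^n + 7 for all n ≥ 0.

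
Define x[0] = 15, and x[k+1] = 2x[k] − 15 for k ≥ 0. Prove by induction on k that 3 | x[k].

Base case: x[0] = 15 = 3·5, so 3 | x[0].
Assume 3 | x[j], so x[j] = 3t for some integer t.
Then x[j+1] = 2x[j] − 15 = 2·(3t) − 15 = 3(2t − 5), so 3 | x[j+1].
By induction, 3 | x[k] for all k ≥ 0.

3 | x[k]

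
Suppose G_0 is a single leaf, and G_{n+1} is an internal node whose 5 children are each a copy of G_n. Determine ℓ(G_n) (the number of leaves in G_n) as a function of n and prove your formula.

Claim: ℓ(G_n) = 5^n.

Base case: ℓ(G_0) = 1, and 5^0 = 1.
Assume ℓ(G_r) = 5^r.
Then ℓ(G_{r+1}) = 5·ℓ(G_r) = 5·5^r = 5^{r+1}.
This completes the inductive step, so ℓ(G_n) = 5^n for all n ≥ 0.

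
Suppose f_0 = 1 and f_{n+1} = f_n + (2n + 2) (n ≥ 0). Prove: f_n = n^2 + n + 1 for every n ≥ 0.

Base case: f_0 = 1, and 0^2 + 0 + 1 = 1.
Assume f_r = r^2 + r + 1.
Then f_{r+1} = f_r + (2r + 2) = (r^2 + r + 1) + (2r + 2) = r^2 + 3r + 3,
and (r+1)^2 + (r+1) + 1 = r^2 + 3r + 3.
This completes the inductive step, so f_n = n^2 + n + 1 for all n ≥ 0.

f_n = n^2 + n + 1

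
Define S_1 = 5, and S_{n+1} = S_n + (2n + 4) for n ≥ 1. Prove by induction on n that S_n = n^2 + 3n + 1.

Base case: S_1 = 5, and 1^2 + 3·1 + 1 = 5.
Assume S_j = j^2 + 3j + 1.
Then S_{j+1} = S_j + (2j + 4) = (j^2 + 3j + 1) + (2j + 4) = j^2 + 5j + 5,
and (j+1)^2 + 3·(j+1) + 1 = j^2 + 5j + 5.
This completes the inductive step, so S_n = n^2 + 3n + 1 for all n ≥ 1.

S_n = n^2 + 3n + 1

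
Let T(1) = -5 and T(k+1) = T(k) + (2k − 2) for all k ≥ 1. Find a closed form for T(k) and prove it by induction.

Claim: T(k) = k^2 − 3k − 3.

Base case: T(1) = -5, and 1^2 − 3·1 − 3 = -5.
Assume T(j) = j^2 − 3j − 3.
Then T(j+1) = T(j) + (2j − 2) = (j^2 − 3j − 3) + (2j − 2) = j^2 − j − 5,
and (j+1)^2 − 3·(j+1) − 3 = j^2 − j − 5.
By induction, T(k) = k^2 − 3k − 3 for all k ≥ 1.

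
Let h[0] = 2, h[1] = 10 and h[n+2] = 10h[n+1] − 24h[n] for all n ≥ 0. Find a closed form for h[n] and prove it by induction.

Claim: h[n] = 4^n + 6^n.

Base cases: h[0] = 2 and 4^0 + 6^0 = 2; h[1] = 10 and 4^1 + 6^1 = 10.
Assume h[j] = 4^j + 6^j for all 0 ≤ j ≤ r, where r ≥ 1.
Then h[r+1] = 10h[r] − 24h[r−1] = 10·(4^r + 6^r) − 24·(4^{r−1} + 6^{r−1}) = (10·4 − 24)4^{r−1} + (10·6 − 24)6^{r−1} = 16·4^{r−1} + 36·6^{r−1} = 4^{r+1} + 6^{r+1}.
So the formula holds for r+1, and by strong induction h[n] = 4^n + 6^n for all n ≥ 0.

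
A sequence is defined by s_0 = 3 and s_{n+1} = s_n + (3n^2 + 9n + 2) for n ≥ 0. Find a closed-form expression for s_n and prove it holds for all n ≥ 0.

Claim: s_n = n^3 + 3n^2 − 2n + 3.

Base case: s_0 = 3, and 0^3 + 3·0^2 − 2·0 + 3 = 3.
Assume s_r = r^3 + 3r^2 − 2r + 3.
Then s_{r+1} = s_r + (3r^2 + 9r + 2) = (r^3 + 3r^2 − 2r + 3) + (3r^2 + 9r + 2) = r^3 + 6r^2 + 7r + 5,
and (r+1)^3 + 3·(r+1)^2 − 2·(r+1) + 3 = r^3 + 6r^2 + 7r + 5.
Hence s_n = n^3 + 3n^2 − 2n + 3 for every n ≥ 0, by induction.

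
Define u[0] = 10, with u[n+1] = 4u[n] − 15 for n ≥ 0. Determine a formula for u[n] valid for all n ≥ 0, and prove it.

Claim: u[n] = 5·4^n + 5.

Base case: u[0] = 10, and 5·4^0 + 5 = 5 + 5 = 10.
Assume u[j] = 5·4^j + 5 for some j ≥ 0.
Then u[j+1] = 4u[j] − 15 = 4·(5·4^j + 5) − 15 = 20·4^j + 20 − 15 = 5·4^{j+1} + 5.
This completes the inductive step, so u[n] = 5·4^n + 5 for all n ≥ 0.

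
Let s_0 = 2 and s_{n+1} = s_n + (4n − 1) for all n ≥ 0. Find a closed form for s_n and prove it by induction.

Claim: s_n = 2n^2 − 3n + 2.

Base case: s_0 = 2, and 2·0^2 − 3·0 + 2 = 2.
Assume s_m = 2m^2 − 3m + 2.
Then s_{m+1} = s_m + (4m − 1) = (2m^2 − 3m + 2) + (4m − 1) = 2m^2 + m + 1,
and 2·(m+1)^2 − 3·(m+1) + 2 = 2m^2 + m + 1.
Hence s_n = 2n^2 − 3n + 2 for every n ≥ 0, by induction.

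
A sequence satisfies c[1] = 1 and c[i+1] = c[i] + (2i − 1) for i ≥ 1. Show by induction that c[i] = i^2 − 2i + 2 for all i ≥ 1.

Base case: c[1] = 1, and 1^2 − 2·1 + 2 = 1.
Assume c[k] = k^2 − 2k + 2.
Then c[k+1] = c[k] + (2k − 1) = (k^2 − 2k + 2) + (2k − 1) = k^2 + 1,
and (k+1)^2 − 2·(k+1) + 2 = k^2 + 1.
By induction, c[i] = i^2 − 2i + 2 for all i ≥ 1.

c[i] = i^2 − 2i + 2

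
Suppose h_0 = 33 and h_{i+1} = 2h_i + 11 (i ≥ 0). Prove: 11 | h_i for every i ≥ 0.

Base case: h_0 = 33 = 11·3, so 11 | h_0.
Assume 11 | h_m, so h_m = 11t for some integer t.
Then h_{m+1} = 2h_m + 11 = 2·(11t) + 11 = 11(2t + 1), so 11 | h_{m+1}.
By induction, 11 | h_i for all i ≥ 0.

11 | h_i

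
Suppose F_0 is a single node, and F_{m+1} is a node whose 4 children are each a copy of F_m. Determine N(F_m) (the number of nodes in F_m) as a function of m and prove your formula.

Claim: N(F_m) = (4^{m+1} − 1)/3.

Base case: N(F_0) = 1, and (4^{0+1} − 1)/3 = 1.
Assume N(F_k) = (4^{k+1} − 1)/3.
Then N(F_{k+1}) = 1 + 4N(F_k) = 1 + 4·(4^{k+1} − 1)/3 = 1 + (4^{k+2} − 4)/3 = (3 + 4^{k+2} − 4)/3 = (4^{k+2} − 1)/3.
Hence N(F_m) = (4^{m+1} − 1)/3 for every m ≥ 0, by induction.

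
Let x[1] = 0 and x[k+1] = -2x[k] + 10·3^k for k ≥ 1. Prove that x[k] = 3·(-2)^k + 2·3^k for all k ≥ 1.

Base case: x[1] = 0, and 3·(-2)^1 + 2·3^1 = -6 + 6 = 0.
Assume x[r] = 3·(-2)^r + 2·3^r for some r ≥ 1.
Then x[r+1] = -2x[r] + 10·3^r = -2·(3·(-2)^r + 2·3^r) + 10·3^r = 3·(-2)^{r+1} − 4·3^r + 10·3^r = 3·(-2)^{r+1} + 6·3^r = 3·(-2)^{r+1} + 2·3^{r+1}.
Hence x[k] = 3·(-2)^k + 2·3^k for every k ≥ 1, by induction.

x[k] = 3·(-2)^k + 2·3^k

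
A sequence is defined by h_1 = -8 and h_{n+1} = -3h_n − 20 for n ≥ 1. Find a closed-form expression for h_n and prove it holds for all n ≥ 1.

Claim: h_n = (-3)^n − 5.

Base case: h_1 = -8, and (-3)^1 − 5 = -3 − 5 = -8.
Assume h_r = (-3)^r − 5 for some r ≥ 1.
Then h_{r+1} = -3h_r − 20 = -3·((-3)^r − 5) − 20 = -3·(-3)^r + 15 − 20 = (-3)^{r+1} − 5.
This completes the inductive step, so h_n = (-3)^n − 5 for all n ≥ 1.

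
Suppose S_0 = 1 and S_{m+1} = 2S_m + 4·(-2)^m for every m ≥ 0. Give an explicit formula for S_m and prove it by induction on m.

Claim: S_m = 2·2^m − (-2)^m.

Base case: S_0 = 1, and 2·2^0 − (-2)^0 = 2 − 1 = 1.
Assume S_j = 2·2^j − (-2)^j for some j ≥ 0.
Then S_{j+1} = 2S_j + 4·(-2)^j = 2·(2·2^j − (-2)^j) + 4·(-2)^j = 2·2^{j+1} − 2·(-2)^j + 4·(-2)^j = 2·2^{j+1} + 2·(-2)^j = 2·2^{j+1} − (-2)^{j+1}.
So the formula holds for j+1, and by induction S_m = 2·2^m − (-2)^m for all m ≥ 0.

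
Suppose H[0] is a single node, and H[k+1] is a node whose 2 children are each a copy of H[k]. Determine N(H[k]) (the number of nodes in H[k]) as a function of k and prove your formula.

Claim: N(H[k]) = 2^{k+1} − 1.

Base case: N(H[0]) = 1, and 2^{0+1} − 1 = 1.
Assume N(H[j]) = 2^{j+1} − 1.
Then N(H[j+1]) = 1 + 2N(H[j]) = 1 + 2(2^{j+1} − 1) = 2^{j+2} − 2 + 1 = 2^{j+2} − 1.
Hence N(H[k]) = 2^{k+1} − 1 for every k ≥ 0, by induction.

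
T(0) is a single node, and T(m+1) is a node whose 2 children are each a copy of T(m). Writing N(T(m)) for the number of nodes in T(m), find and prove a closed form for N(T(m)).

Claim: N(T(m)) = 2^{m+1} − 1.

Base case: N(T(0)) = 1, and 2^{0+1} − 1 = 1.
Assume N(T(r)) = 2^{r+1} − 1.
Then N(T(r+1)) = 1 + 2N(T(r)) = 1 + 2(2^{r+1} − 1) = 2^{r+2} − 2 + 1 = 2^{r+2} − 1.
Hence N(T(m)) = 2^{m+1} − 1 for every m ≥ 0, by induction.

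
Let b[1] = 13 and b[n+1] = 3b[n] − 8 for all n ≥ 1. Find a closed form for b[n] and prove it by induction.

Claim: b[n] = 3^{n+1} + 4.

Base case: b[1] = 13, and 3^{1+1} + 4 = 9 + 4 = 13.
Assume b[j] = 3^{j+1} + 4 for some j ≥ 1.
Then b[j+1] = 3b[j] − 8 = 3·(3^{j+1} + 4) − 8 = 3^{j+2} + 12 − 8 = 3^{j+2} + 4.
Hence b[n] = 3^{n+1} + 4 for every n ≥ 1, by induction.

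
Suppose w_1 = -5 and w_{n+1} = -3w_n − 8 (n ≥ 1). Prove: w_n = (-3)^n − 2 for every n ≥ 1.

Base case: w_1 = -5, and (-3)^1 − 2 = -3 − 2 = -5.
Assume w_j = (-3)^j − 2 for some j ≥ 1.
Then w_{j+1} = -3w_j − 8 = -3·((-3)^j − 2) − 8 = -3·(-3)^j + 6 − 8 = (-3)^{j+1} − 2.
This completes the inductive step, so w_n = (-3)^n − 2 for all n ≥ 1.

w_n = (-3)^n − 2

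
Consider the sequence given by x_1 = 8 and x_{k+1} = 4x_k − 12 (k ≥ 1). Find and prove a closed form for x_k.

Claim: x_k = 4^k + 4.

Base case: x_1 = 8, and 4^1 + 4 = 4 + 4 = 8.
Assume x_m = 4^m + 4 for some m ≥ 1.
Then x_{m+1} = 4x_m − 12 = 4·(4^m + 4) − 12 = 4^{m+1} + 16 − 12 = 4^{m+1} + 4.
By induction, x_k = 4^k + 4 for all k ≥ 1.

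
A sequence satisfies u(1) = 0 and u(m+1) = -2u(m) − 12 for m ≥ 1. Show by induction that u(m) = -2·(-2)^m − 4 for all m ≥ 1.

Base case: u(1) = 0, and -2·(-2)^1 − 4 = 4 − 4 = 0.
Assume u(j) = -2·(-2)^j − 4 for some j ≥ 1.
Then u(j+1) = -2u(j) − 12 = -2·(-2·(-2)^j − 4) − 12 = 4·(-2)^j + 8 − 12 = -2·(-2)^{j+1} − 4.
This completes the inductive step, so u(m) = -2·(-2)^m − 4 for all m ≥ 1.

u(m) = -2·(-2)^m − 4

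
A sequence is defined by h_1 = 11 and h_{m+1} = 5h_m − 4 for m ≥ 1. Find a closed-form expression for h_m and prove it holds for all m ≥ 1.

Claim: h_m = 2·5^m + 1.

Base case: h_1 = 11, and 2·5^1 + 1 = 10 + 1 = 11.
Assume h_k = 2·5^k + 1 for some k ≥ 1.
Then h_{k+1} = 5h_k − 4 = 5·(2·5^k + 1) − 4 = 10·5^k + 5 − 4 = 2·5^{k+1} + 1.
This completes the inductive step, so h_m = 2·5^m + 1 for all m ≥ 1.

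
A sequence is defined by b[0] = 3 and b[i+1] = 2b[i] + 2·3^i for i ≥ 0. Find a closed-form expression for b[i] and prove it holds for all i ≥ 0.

Claim: b[i] = 2^i + 2·3^i.

Base case: b[0] = 3, and 2^0 + 2·3^0 = 1 + 2 = 3.
Assume b[r] = 2^r + 2·3^r for some r ≥ 0.
Then b[r+1] = 2b[r] + 2·3^r = 2·(2^r + 2·3^r) + 2·3^r = 2^{r+1} + 4·3^r + 2·3^r = 2^{r+1} + 6·3^r = 2^{r+1} + 2·3^{r+1}.
So the formula holds for r+1, and by induction b[i] = 2^i + 2·3^i for all i ≥ 0.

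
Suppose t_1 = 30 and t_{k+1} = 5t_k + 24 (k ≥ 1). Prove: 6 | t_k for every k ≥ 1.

Base case: t_1 = 30 = 6·5, so 6 | t_1.
Assume 6 | t_m, so t_m = 6s for some integer s.
Then t_{m+1} = 5t_m + 24 = 5·(6s) + 24 = 6(5s + 4), so 6 | t_{m+1}.
Hence 6 | t_k for every k ≥ 1, by induction.

6 | t_k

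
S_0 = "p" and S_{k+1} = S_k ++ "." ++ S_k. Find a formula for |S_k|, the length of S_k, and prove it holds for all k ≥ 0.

Claim: |S_k| = 2^{k+1} − 1.

Base case: |S_0| = 1, and 2^{0+1} − 1 = 1.
Assume |S_r| = 2^{r+1} − 1.
Then |S_{r+1}| = |S_r| + 1 + |S_r| = 2|S_r| + 1 = 2(2^{r+1} − 1) + 1 = 2^{r+2} − 2 + 1 = 2^{r+2} − 1.
Hence |S_k| = 2^{k+1} − 1 for every k ≥ 0, by induction.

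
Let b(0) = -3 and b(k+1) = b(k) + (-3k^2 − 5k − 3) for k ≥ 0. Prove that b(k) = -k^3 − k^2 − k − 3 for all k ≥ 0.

Base case: b(0) = -3, and -0^3 − 0^2 − 0 − 3 = -3.
Assume b(r) = -r^3 − r^2 − r − 3.
Then b(r+1) = b(r) + (-3r^2 − 5r − 3) = (-r^3 − r^2 − r − 3) + (-3r^2 − 5r − 3) = -r^3 − 4r^2 − 6r − 6,
and -(r+1)^3 − (r+1)^2 − (r+1) − 3 = -r^3 − 4r^2 − 6r − 6.
Hence b(k) = -k^3 − k^2 − k − 3 for every k ≥ 0, by induction.

b(k) = -k^3 − k^2 − k − 3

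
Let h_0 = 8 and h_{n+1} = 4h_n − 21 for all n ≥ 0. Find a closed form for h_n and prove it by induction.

Claim: h_n = 4^n + 7.

Base case: h_0 = 8, and 4^0 + 7 = 1 + 7 = 8.
Assume h_k = 4^k + 7 for some k ≥ 0.
Then h_{k+1} = 4h_k − 21 = 4·(4^k + 7) − 21 = 4^{k+1} + 28 − 21 = 4^{k+1} + 7.
By induction, h_n = 4^n + 7 for all n ≥ 0.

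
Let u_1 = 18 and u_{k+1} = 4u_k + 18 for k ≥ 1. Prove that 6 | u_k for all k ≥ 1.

Base case: u_1 = 18 = 6·3, so 6 | u_1.
Assume 6 | u_r, so u_r = 6t for some integer t.
Then u_{r+1} = 4u_r + 18 = 4·(6t) + 18 = 6(4t + 3), so 6 | u_{r+1}.
This completes the inductive step, so 6 | u_k for all k ≥ 1.

6 | u_k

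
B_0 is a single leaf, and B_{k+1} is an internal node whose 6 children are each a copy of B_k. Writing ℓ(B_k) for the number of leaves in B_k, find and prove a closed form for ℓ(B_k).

Claim: ℓ(B_k) = 6^k.

Base case: ℓ(B_0) = 1, and 6^0 = 1.
Assume ℓ(B_m) = 6^m.
Then ℓ(B_{m+1}) = 6·ℓ(B_m) = 6·6^m = 6^{m+1}.
By induction, ℓ(B_k) = 6^k for all k ≥ 0.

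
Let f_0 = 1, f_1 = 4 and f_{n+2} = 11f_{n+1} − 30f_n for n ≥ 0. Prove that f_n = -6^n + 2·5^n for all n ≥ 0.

Base cases: f_0 = 1 and -6^0 + 2·5^0 = 1; f_1 = 4 and -6^1 + 2·5^1 = 4.
Assume f_i = -6^i + 2·5^i for all 0 ≤ i ≤ j, where j ≥ 1.
Then f_{j+1} = 11f_j − 30f_{j−1} = 11·(-6^j + 2·5^j) − 30·(-6^{j−1} + 2·5^{j−1}) = -(11·6 − 30)6^{j−1} + 2·(11·5 − 30)5^{j−1} = -36·6^{j−1} + 50·5^{j−1} = -6^{j+1} + 2·5^{j+1}.
So the formula holds for j+1, and by strong induction f_n = -6^n + 2·5^n for all n ≥ 0.

f_n = -6^n + 2·5^n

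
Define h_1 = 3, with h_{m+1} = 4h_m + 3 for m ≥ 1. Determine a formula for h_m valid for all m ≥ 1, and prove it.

Claim: h_m = 4^m − 1.

Base case: h_1 = 3, and 4^1 − 1 = 4 − 1 = 3.
Assume h_k = 4^k − 1 for some k ≥ 1.
Then h_{k+1} = 4h_k + 3 = 4·(4^k − 1) + 3 = 4^{k+1} − 4 + 3 = 4^{k+1} − 1.
So the formula holds for k+1, and by induction h_m = 4^m − 1 for all m ≥ 1.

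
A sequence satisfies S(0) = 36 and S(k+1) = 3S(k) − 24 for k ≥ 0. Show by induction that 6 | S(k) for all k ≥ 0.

Base case: S(0) = 36 = 6·6, so 6 | S(0).
Assume 6 | S(j), so S(j) = 6t for some integer t.
Then S(j+1) = 3S(j) − 24 = 3·(6t) − 24 = 6(3t − 4), so 6 | S(j+1).
Hence 6 | S(k) for every k ≥ 0, by induction.

6 | S(k)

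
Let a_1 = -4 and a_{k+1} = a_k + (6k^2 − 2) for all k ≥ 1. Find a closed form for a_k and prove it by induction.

Claim: a_k = 2k^3 − 3k^2 − k − 2.

Base case: a_1 = -4, and 2·1^3 − 3·1^2 − 1 − 2 = -4.
Assume a_r = 2r^3 − 3r^2 − r − 2.
Then a_{r+1} = a_r + (6r^2 − 2) = (2r^3 − 3r^2 − r − 2) + (6r^2 − 2) = 2r^3 + 3r^2 − r − 4,
and 2·(r+1)^3 − 3·(r+1)^2 − (r+1) − 2 = 2r^3 + 3r^2 − r − 4.
By induction, a_k = 2k^3 − 3k^2 − k − 2 for all k ≥ 1.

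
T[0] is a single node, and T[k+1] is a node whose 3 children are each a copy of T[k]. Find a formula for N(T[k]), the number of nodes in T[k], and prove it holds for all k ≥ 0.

Claim: N(T[k]) = (3^{k+1} − 1)/2.

Base case: N(T[0]) = 1, and (3^{0+1} − 1)/2 = 1.
Assume N(T[j]) = (3^{j+1} − 1)/2.
Then N(T[j+1]) = 1 + 3N(T[j]) = 1 + 3·(3^{j+1} − 1)/2 = 1 + (3^{j+2} − 3)/2 = (2 + 3^{j+2} − 3)/2 = (3^{j+2} − 1)/2.
Hence N(T[k]) = (3^{k+1} − 1)/2 for every k ≥ 0, by induction.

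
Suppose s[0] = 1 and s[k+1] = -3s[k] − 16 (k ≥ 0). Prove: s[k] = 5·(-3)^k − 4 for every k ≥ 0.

Base case: s[0] = 1, and 5·(-3)^0 − 4 = 5 − 4 = 1.
Assume s[r] = 5·(-3)^r − 4 for some r ≥ 0.
Then s[r+1] = -3s[r] − 16 = -3·(5·(-3)^r − 4) − 16 = -15·(-3)^r + 12 − 16 = 5·(-3)^{r+1} − 4.
By induction, s[k] = 5·(-3)^k − 4 for all k ≥ 0.

s[k] = 5·(-3)^k − 4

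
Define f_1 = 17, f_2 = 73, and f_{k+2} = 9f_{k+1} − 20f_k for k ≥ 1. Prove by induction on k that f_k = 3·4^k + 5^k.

Base cases: f_1 = 17 and 3·4^1 + 5^1 = 17; f_2 = 73 and 3·4^2 + 5^2 = 73.
Assume f_j = 3·4^j + 5^j for all 1 ≤ j ≤ r, where r ≥ 2.
Then f_{r+1} = 9f_r − 20f_{r−1} = 9·(3·4^r + 5^r) − 20·(3·4^{r−1} + 5^{r−1}) = 3·(9·4 − 20)4^{r−1} + (9·5 − 20)5^{r−1} = 48·4^{r−1} + 25·5^{r−1} = 3·4^{r+1} + 5^{r+1}.
So the formula holds for r+1, and by strong induction f_k = 3·4^k + 5^k for all k ≥ 1.

f_k = 3·4^k + 5^k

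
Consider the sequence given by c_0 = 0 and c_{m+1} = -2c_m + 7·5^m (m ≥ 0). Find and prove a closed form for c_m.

Claim: c_m = -(-2)^m + 5^m.

Base case: c_0 = 0, and -(-2)^0 + 5^0 = -1 + 1 = 0.
Assume c_j = -(-2)^j + 5^j for some j ≥ 0.
Then c_{j+1} = -2c_j + 7·5^j = -2·(-(-2)^j + 5^j) + 7·5^j = -(-2)^{j+1} − 2·5^j + 7·5^j = -(-2)^{j+1} + 5·5^j = -(-2)^{j+1} + 5^{j+1}.
So the formula holds for j+1, and by induction c_m = -(-2)^m + 5^m for all m ≥ 0.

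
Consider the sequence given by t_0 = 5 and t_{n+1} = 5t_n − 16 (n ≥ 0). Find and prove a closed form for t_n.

Claim: t_n = 5^n + 4.

Base case: t_0 = 5, and 5^0 + 4 = 1 + 4 = 5.
Assume t_k = 5^k + 4 for some k ≥ 0.
Then t_{k+1} = 5t_k − 16 = 5·(5^k + 4) − 16 = 5^{k+1} + 20 − 16 = 5^{k+1} + 4.
This completes the inductive step, so t_n = 5^n + 4 for all n ≥ 0.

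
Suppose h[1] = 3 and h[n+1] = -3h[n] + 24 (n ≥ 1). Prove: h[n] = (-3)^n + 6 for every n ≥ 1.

Base case: h[1] = 3, and (-3)^1 + 6 = -3 + 6 = 3.
Assume h[j] = (-3)^j + 6 for some j ≥ 1.
Then h[j+1] = -3h[j] + 24 = -3·((-3)^j + 6) + 24 = -3·(-3)^j − 18 + 24 = (-3)^{j+1} + 6.
By induction, h[n] = (-3)^n + 6 for all n ≥ 1.

h[n] = (-3)^n + 6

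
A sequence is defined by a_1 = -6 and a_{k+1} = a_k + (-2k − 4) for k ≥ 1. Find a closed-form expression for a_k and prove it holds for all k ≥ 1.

Claim: a_k = -k^2 − 3k − 2.

Base case: a_1 = -6, and -1^2 − 3·1 − 2 = -6.
Assume a_m = -m^2 − 3m − 2.
Then a_{m+1} = a_m + (-2m − 4) = (-m^2 − 3m − 2) + (-2m − 4) = -m^2 − 5m − 6,
and -(m+1)^2 − 3·(m+1) − 2 = -m^2 − 5m − 6.
Hence a_k = -k^2 − 3k − 2 for every k ≥ 1, by induction.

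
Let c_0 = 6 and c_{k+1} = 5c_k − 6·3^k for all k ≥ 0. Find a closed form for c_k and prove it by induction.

Claim: c_k = 3·5^k + 3·3^k.

Base case: c_0 = 6, and 3·5^0 + 3·3^0 = 3 + 3 = 6.
Assume c_r = 3·5^r + 3·3^r for some r ≥ 0.
Then c_{r+1} = 5c_r − 6·3^r = 5·(3·5^r + 3·3^r) − 6·3^r = 3·5^{r+1} + 15·3^r − 6·3^r = 3·5^{r+1} + 9·3^r = 3·5^{r+1} + 3·3^{r+1}.
So the formula holds for r+1, and by induction c_k = 3·5^k + 3·3^k for all k ≥ 0.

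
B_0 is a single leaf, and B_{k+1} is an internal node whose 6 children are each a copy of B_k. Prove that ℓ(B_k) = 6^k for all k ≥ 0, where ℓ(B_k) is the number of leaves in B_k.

Base case: ℓ(B_0) = 1, and 6^0 = 1.
Assume ℓ(B_m) = 6^m.
Then ℓ(B_{m+1}) = 6·ℓ(B_m) = 6·6^m = 6^{m+1}.
By induction, ℓ(B_k) = 6^k for all k ≥ 0.

ℓ(B_k) = 6^k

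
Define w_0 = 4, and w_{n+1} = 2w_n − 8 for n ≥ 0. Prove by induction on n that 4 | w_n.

Base case: w_0 = 4 = 4·1, so 4 | w_0.
Assume 4 | w_k, so w_k = 4t for some integer t.
Then w_{k+1} = 2w_k − 8 = 2·(4t) − 8 = 4(2t − 2), so 4 | w_{k+1}.
By induction, 4 | w_n for all n ≥ 0.

4 | w_n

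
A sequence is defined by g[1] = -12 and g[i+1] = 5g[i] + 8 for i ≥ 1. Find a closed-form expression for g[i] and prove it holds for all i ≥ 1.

Claim: g[i] = -2·5^i − 2.

Base case: g[1] = -12, and -2·5^1 − 2 = -10 − 2 = -12.
Assume g[j] = -2·5^j − 2 for some j ≥ 1.
Then g[j+1] = 5g[j] + 8 = 5·(-2·5^j − 2) + 8 = -10·5^j − 10 + 8 = -2·5^{j+1} − 2.
This completes the inductive step, so g[i] = -2·5^i − 2 for all i ≥ 1.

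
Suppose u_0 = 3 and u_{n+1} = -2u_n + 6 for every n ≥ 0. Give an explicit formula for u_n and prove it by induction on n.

Claim: u_n = (-2)^n + 2.

Base case: u_0 = 3, and (-2)^0 + 2 = 1 + 2 = 3.
Assume u_m = (-2)^m + 2 for some m ≥ 0.
Then u_{m+1} = -2u_m + 6 = -2·((-2)^m + 2) + 6 = -2·(-2)^m − 4 + 6 = (-2)^{m+1} + 2.
Hence u_n = (-2)^n + 2 for every n ≥ 0, by induction.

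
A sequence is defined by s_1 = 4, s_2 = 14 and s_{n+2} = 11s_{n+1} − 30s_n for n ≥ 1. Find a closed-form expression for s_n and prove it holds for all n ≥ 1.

Claim: s_n = 2·5^n − 6^n.

Base cases: s_1 = 4 and 2·5^1 − 6^1 = 4; s_2 = 14 and 2·5^2 − 6^2 = 14.
Assume s_i = 2·5^i − 6^i for all 1 ≤ i ≤ j, where j ≥ 2.
Then s_{j+1} = 11s_j − 30s_{j−1} = 11·(2·5^j − 6^j) − 30·(2·5^{j−1} − 6^{j−1}) = 2·(11·5 − 30)5^{j−1} − (11·6 − 30)6^{j−1} = 50·5^{j−1} − 36·6^{j−1} = 2·5^{j+1} − 6^{j+1}.
Hence s_n = 2·5^n − 6^n for every n ≥ 1, by strong induction.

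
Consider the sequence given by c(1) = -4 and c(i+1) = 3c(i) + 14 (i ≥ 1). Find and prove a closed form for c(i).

Claim: c(i) = 3^i − 7.

Base case: c(1) = -4, and 3^1 − 7 = 3 − 7 = -4.
Assume c(k) = 3^k − 7 for some k ≥ 1.
Then c(k+1) = 3c(k) + 14 = 3·(3^k − 7) + 14 = 3^{k+1} − 21 + 14 = 3^{k+1} − 7.
By induction, c(i) = 3^i − 7 for all i ≥ 1.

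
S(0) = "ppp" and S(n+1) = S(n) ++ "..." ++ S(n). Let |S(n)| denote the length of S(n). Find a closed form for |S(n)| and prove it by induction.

Claim: |S(n)| = 6·2^n − 3.

Base case: |S(0)| = 3, and 6·2^0 − 3 = 3.
Assume |S(j)| = 6·2^j − 3.
Then |S(j+1)| = |S(j)| + 3 + |S(j)| = 2|S(j)| + 3 = 2(6·2^j − 3) + 3 = 6·2^{j+1} − 6 + 3 = 6·2^{j+1} − 3.
So the formula holds for j+1, and by induction |S(n)| = 6·2^n − 3 for all n ≥ 0.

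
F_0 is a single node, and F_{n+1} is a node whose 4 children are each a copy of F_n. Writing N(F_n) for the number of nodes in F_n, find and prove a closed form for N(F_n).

Claim: N(F_n) = (4^{n+1} − 1)/3.

Base case: N(F_0) = 1, and (4^{0+1} − 1)/3 = 1.
Assume N(F_m) = (4^{m+1} − 1)/3.
Then N(F_{m+1}) = 1 + 4N(F_m) = 1 + 4·(4^{m+1} − 1)/3 = 1 + (4^{m+2} − 4)/3 = (3 + 4^{m+2} − 4)/3 = (4^{m+2} − 1)/3.
So the formula holds for m+1, and by induction N(F_n) = (4^{n+1} − 1)/3 for all n ≥ 0.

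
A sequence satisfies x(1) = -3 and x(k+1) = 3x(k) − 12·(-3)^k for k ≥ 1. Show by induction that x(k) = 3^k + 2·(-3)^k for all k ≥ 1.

Base case: x(1) = -3, and 3^1 + 2·(-3)^1 = 3 − 6 = -3.
Assume x(m) = 3^m + 2·(-3)^m for some m ≥ 1.
Then x(m+1) = 3x(m) − 12·(-3)^m = 3·(3^m + 2·(-3)^m) − 12·(-3)^m = 3^{m+1} + 6·(-3)^m − 12·(-3)^m = 3^{m+1} − 6·(-3)^m = 3^{m+1} + 2·(-3)^{m+1}.
This completes the inductive step, so x(k) = 3^k + 2·(-3)^k for all k ≥ 1.

x(k) = 3^k + 2·(-3)^k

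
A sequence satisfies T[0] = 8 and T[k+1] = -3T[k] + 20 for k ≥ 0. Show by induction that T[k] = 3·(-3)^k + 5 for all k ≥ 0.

Base case: T[0] = 8, and 3·(-3)^0 + 5 = 3 + 5 = 8.
Assume T[m] = 3·(-3)^m + 5 for some m ≥ 0.
Then T[m+1] = -3T[m] + 20 = -3·(3·(-3)^m + 5) + 20 = -9·(-3)^m − 15 + 20 = 3·(-3)^{m+1} + 5.
By induction, T[k] = 3·(-3)^k + 5 for all k ≥ 0.

T[k] = 3·(-3)^k + 5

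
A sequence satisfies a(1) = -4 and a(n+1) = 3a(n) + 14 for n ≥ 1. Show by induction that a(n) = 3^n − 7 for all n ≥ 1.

Base case: a(1) = -4, and 3^1 − 7 = 3 − 7 = -4.
Assume a(j) = 3^j − 7 for some j ≥ 1.
Then a(j+1) = 3a(j) + 14 = 3·(3^j − 7) + 14 = 3^{j+1} − 21 + 14 = 3^{j+1} − 7.
By induction, a(n) = 3^n − 7 for all n ≥ 1.

a(n) = 3^n − 7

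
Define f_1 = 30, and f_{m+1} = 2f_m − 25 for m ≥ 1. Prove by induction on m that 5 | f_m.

Base case: f_1 = 30 = 5·6, so 5 | f_1.
Assume 5 | f_r, so f_r = 5t for some integer t.
Then f_{r+1} = 2f_r − 25 = 2·(5t) − 25 = 5(2t − 5), so 5 | f_{r+1}.
By induction, 5 | f_m for all m ≥ 1.

5 | f_m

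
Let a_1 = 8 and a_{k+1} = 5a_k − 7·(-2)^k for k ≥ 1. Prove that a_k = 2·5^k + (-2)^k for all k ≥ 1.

Base case: a_1 = 8, and 2·5^1 + (-2)^1 = 10 − 2 = 8.
Assume a_j = 2·5^j + (-2)^j for some j ≥ 1.
Then a_{j+1} = 5a_j − 7·(-2)^j = 5·(2·5^j + (-2)^j) − 7·(-2)^j = 2·5^{j+1} + 5·(-2)^j − 7·(-2)^j = 2·5^{j+1} − 2·(-2)^j = 2·5^{j+1} + (-2)^{j+1}.
So the formula holds for j+1, and by induction a_k = 2·5^k + (-2)^k for all k ≥ 1.

a_k = 2·5^k + (-2)^k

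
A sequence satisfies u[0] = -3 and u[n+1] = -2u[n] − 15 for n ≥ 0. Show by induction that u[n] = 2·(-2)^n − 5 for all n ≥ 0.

Base case: u[0] = -3, and 2·(-2)^0 − 5 = 2 − 5 = -3.
Assume u[m] = 2·(-2)^m − 5 for some m ≥ 0.
Then u[m+1] = -2u[m] − 15 = -2·(2·(-2)^m − 5) − 15 = -4·(-2)^m + 10 − 15 = 2·(-2)^{m+1} − 5.
This completes the inductive step, so u[n] = 2·(-2)^n − 5 for all n ≥ 0.

u[n] = 2·(-2)^n − 5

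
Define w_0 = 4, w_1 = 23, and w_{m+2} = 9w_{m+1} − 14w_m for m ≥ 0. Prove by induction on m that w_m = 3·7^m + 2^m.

Base cases: w_0 = 4 and 3·7^0 + 2^0 = 4; w_1 = 23 and 3·7^1 + 2^1 = 23.
Assume w_i = 3·7^i + 2^i for all 0 ≤ i ≤ j, where j ≥ 1.
Then w_{j+1} = 9w_j − 14w_{j−1} = 9·(3·7^j + 2^j) − 14·(3·7^{j−1} + 2^{j−1}) = 3·(9·7 − 14)7^{j−1} + (9·2 − 14)2^{j−1} = 147·7^{j−1} + 4·2^{j−1} = 3·7^{j+1} + 2^{j+1}.
This completes the inductive step, so w_m = 3·7^m + 2^m for all m ≥ 0.

w_m = 3·7^m + 2^m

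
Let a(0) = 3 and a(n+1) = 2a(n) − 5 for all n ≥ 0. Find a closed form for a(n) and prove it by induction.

Claim: a(n) = -2^{n+1} + 5.

Base case: a(0) = 3, and -2^{0+1} + 5 = -2 + 5 = 3.
Assume a(j) = -2^{j+1} + 5 for some j ≥ 0.
Then a(j+1) = 2a(j) − 5 = 2·(-2^{j+1} + 5) − 5 = -2^{j+2} + 10 − 5 = -2^{j+2} + 5.
This completes the inductive step, so a(n) = -2^{n+1} + 5 for all n ≥ 0.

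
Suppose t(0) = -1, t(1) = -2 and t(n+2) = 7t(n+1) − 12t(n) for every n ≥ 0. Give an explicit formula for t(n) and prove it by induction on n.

Claim: t(n) = 4^n − 2·3^n.

Base cases: t(0) = -1 and 4^0 − 2·3^0 = -1; t(1) = -2 and 4^1 − 2·3^1 = -2.
Assume t(j) = 4^j − 2·3^j for all 0 ≤ j ≤ m, where m ≥ 1.
Then t(m+1) = 7t(m) − 12t(m−1) = 7·(4^m − 2·3^m) − 12·(4^{m−1} − 2·3^{m−1}) = (7·4 − 12)4^{m−1} − 2·(7·3 − 12)3^{m−1} = 16·4^{m−1} − 18·3^{m−1} = 4^{m+1} − 2·3^{m+1}.
By strong induction, t(n) = 4^n − 2·3^n for all n ≥ 0.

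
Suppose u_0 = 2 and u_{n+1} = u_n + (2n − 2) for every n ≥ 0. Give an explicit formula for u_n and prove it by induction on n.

Claim: u_n = n^2 − 3n + 2.

Base case: u_0 = 2, and 0^2 − 3·0 + 2 = 2.
Assume u_m = m^2 − 3m + 2.
Then u_{m+1} = u_m + (2m − 2) = (m^2 − 3m + 2) + (2m − 2) = m^2 − m,
and (m+1)^2 − 3·(m+1) + 2 = m^2 − m.
By induction, u_n = n^2 − 3n + 2 for all n ≥ 0.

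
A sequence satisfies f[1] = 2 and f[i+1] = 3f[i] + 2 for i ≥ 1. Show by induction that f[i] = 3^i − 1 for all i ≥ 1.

Base case: f[1] = 2, and 3^1 − 1 = 3 − 1 = 2.
Assume f[k] = 3^k − 1 for some k ≥ 1.
Then f[k+1] = 3f[k] + 2 = 3·(3^k − 1) + 2 = 3^{k+1} − 3 + 2 = 3^{k+1} − 1.
This completes the inductive step, so f[i] = 3^i − 1 for all i ≥ 1.

f[i] = 3^i − 1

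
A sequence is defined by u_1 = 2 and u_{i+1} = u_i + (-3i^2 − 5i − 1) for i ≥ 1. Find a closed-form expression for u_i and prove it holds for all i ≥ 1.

Claim: u_i = -i^3 − i^2 + i + 3.

Base case: u_1 = 2, and -1^3 − 1^2 + 1 + 3 = 2.
Assume u_j = -j^3 − j^2 + j + 3.
Then u_{j+1} = u_j + (-3j^2 − 5j − 1) = (-j^3 − j^2 + j + 3) + (-3j^2 − 5j − 1) = -j^3 − 4j^2 − 4j + 2,
and -(j+1)^3 − (j+1)^2 + (j+1) + 3 = -j^3 − 4j^2 − 4j + 2.
By induction, u_i = -i^3 − i^2 + i + 3 for all i ≥ 1.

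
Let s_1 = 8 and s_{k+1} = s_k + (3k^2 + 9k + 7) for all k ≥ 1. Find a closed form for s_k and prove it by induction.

Claim: s_k = k^3 + 3k^2 + 3k + 1.

Base case: s_1 = 8, and 1^3 + 3·1^2 + 3·1 + 1 = 8.
Assume s_r = r^3 + 3r^2 + 3r + 1.
Then s_{r+1} = s_r + (3r^2 + 9r + 7) = (r^3 + 3r^2 + 3r + 1) + (3r^2 + 9r + 7) = r^3 + 6r^2 + 12r + 8,
and (r+1)^3 + 3·(r+1)^2 + 3·(r+1) + 1 = r^3 + 6r^2 + 12r + 8.
By induction, s_k = k^3 + 3k^2 + 3k + 1 for all k ≥ 1.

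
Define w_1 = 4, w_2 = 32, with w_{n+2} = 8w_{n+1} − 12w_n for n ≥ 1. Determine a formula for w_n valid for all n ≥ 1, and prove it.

Claim: w_n = 6^n − 2^n.

Base cases: w_1 = 4 and 6^1 − 2^1 = 4; w_2 = 32 and 6^2 − 2^2 = 32.
Assume w_j = 6^j − 2^j for all 1 ≤ j ≤ k, where k ≥ 2.
Then w_{k+1} = 8w_k − 12w_{k−1} = 8·(6^k − 2^k) − 12·(6^{k−1} − 2^{k−1}) = (8·6 − 12)6^{k−1} − (8·2 − 12)2^{k−1} = 36·6^{k−1} − 4·2^{k−1} = 6^{k+1} − 2^{k+1}.
By strong induction, w_n = 6^n − 2^n for all n ≥ 1.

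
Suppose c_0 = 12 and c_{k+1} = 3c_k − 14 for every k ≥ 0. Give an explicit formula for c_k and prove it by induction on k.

Claim: c_k = 5·3^k + 7.

Base case: c_0 = 12, and 5·3^0 + 7 = 5 + 7 = 12.
Assume c_j = 5·3^j + 7 for some j ≥ 0.
Then c_{j+1} = 3c_j − 14 = 3·(5·3^j + 7) − 14 = 15·3^j + 21 − 14 = 5·3^{j+1} + 7.
So the formula holds for j+1, and by induction c_k = 5·3^k + 7 for all k ≥ 0.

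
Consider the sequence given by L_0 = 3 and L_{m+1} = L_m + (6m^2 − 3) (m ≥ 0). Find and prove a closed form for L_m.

Claim: L_m = 2m^3 − 3m^2 − 2m + 3.

Base case: L_0 = 3, and 2·0^3 − 3·0^2 − 2·0 + 3 = 3.
Assume L_j = 2j^3 − 3j^2 − 2j + 3.
Then L_{j+1} = L_j + (6j^2 − 3) = (2j^3 − 3j^2 − 2j + 3) + (6j^2 − 3) = 2j^3 + 3j^2 − 2j,
and 2·(j+1)^3 − 3·(j+1)^2 − 2·(j+1) + 3 = 2j^3 + 3j^2 − 2j.
Hence L_m = 2m^3 − 3m^2 − 2m + 3 for every m ≥ 0, by induction.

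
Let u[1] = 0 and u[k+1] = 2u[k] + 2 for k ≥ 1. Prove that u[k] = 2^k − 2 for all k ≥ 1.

Base case: u[1] = 0, and 2^1 − 2 = 2 − 2 = 0.
Assume u[r] = 2^r − 2 for some r ≥ 1.
Then u[r+1] = 2u[r] + 2 = 2·(2^r − 2) + 2 = 2^{r+1} − 4 + 2 = 2^{r+1} − 2.
By induction, u[k] = 2^k − 2 for all k ≥ 1.

u[k] = 2^k − 2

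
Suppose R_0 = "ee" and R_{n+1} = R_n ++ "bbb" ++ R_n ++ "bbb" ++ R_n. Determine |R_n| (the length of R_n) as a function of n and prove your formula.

Claim: |R_n| = 5·3^n − 3.

Base case: |R_0| = 2, and 5·3^0 − 3 = 2.
Assume |R_m| = 5·3^m − 3.
Then |R_{m+1}| = 3|R_m| + 6 = 3(5·3^m − 3) + 6 = 5·3^{m+1} − 9 + 6 = 5·3^{m+1} − 3.
Hence |R_n| = 5·3^n − 3 for every n ≥ 0, by induction.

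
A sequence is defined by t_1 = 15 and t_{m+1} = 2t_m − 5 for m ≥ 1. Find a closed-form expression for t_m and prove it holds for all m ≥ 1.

Claim: t_m = 5·2^m + 5.

Base case: t_1 = 15, and 5·2^1 + 5 = 10 + 5 = 15.
Assume t_r = 5·2^r + 5 for some r ≥ 1.
Then t_{r+1} = 2t_r − 5 = 2·(5·2^r + 5) − 5 = 10·2^r + 10 − 5 = 5·2^{r+1} + 5.
Hence t_m = 5·2^m + 5 for every m ≥ 1, by induction.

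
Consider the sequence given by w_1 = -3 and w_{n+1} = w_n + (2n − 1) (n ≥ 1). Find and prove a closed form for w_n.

Claim: w_n = n^2 − 2n − 2.

Base case: w_1 = -3, and 1^2 − 2·1 − 2 = -3.
Assume w_m = m^2 − 2m − 2.
Then w_{m+1} = w_m + (2m − 1) = (m^2 − 2m − 2) + (2m − 1) = m^2 − 3,
and (m+1)^2 − 2·(m+1) − 2 = m^2 − 3.
Hence w_n = n^2 − 2n − 2 for every n ≥ 1, by induction.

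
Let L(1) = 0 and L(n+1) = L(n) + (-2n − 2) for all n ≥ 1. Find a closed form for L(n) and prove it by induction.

Claim: L(n) = -n^2 − n + 2.

Base case: L(1) = 0, and -1^2 − 1 + 2 = 0.
Assume L(r) = -r^2 − r + 2.
Then L(r+1) = L(r) + (-2r − 2) = (-r^2 − r + 2) + (-2r − 2) = -r^2 − 3r,
and -(r+1)^2 − (r+1) + 2 = -r^2 − 3r.
This completes the inductive step, so L(n) = -n^2 − n + 2 for all n ≥ 1.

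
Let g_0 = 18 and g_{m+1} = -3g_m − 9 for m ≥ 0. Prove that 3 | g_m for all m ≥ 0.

Base case: g_0 = 18 = 3·6, so 3 | g_0.
Assume 3 | g_k, so g_k = 3t for some integer t.
Then g_{k+1} = -3g_k − 9 = -3·(3t) − 9 = 3(-3t − 3), so 3 | g_{k+1}.
By induction, 3 | g_m for all m ≥ 0.

3 | g_m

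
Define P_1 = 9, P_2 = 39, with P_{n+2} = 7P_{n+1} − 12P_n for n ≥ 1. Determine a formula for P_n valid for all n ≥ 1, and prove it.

Claim: P_n = 3·4^n − 3^n.

Base cases: P_1 = 9 and 3·4^1 − 3^1 = 9; P_2 = 39 and 3·4^2 − 3^2 = 39.
Assume P_j = 3·4^j − 3^j for all 1 ≤ j ≤ k, where k ≥ 2.
Then P_{k+1} = 7P_k − 12P_{k−1} = 7·(3·4^k − 3^k) − 12·(3·4^{k−1} − 3^{k−1}) = 3·(7·4 − 12)4^{k−1} − (7·3 − 12)3^{k−1} = 48·4^{k−1} − 9·3^{k−1} = 3·4^{k+1} − 3^{k+1}.
So the formula holds for k+1, and by strong induction P_n = 3·4^n − 3^n for all n ≥ 1.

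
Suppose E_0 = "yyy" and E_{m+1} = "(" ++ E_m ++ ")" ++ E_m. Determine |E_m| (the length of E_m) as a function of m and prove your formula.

Claim: |E_m| = 5·2^m − 2.

Base case: |E_0| = 3, and 5·2^0 − 2 = 3.
Assume |E_j| = 5·2^j − 2.
Then |E_{j+1}| = 1 + |E_j| + 1 + |E_j| = 2|E_j| + 2 = 2(5·2^j − 2) + 2 = 5·2^{j+1} − 4 + 2 = 5·2^{j+1} − 2.
Hence |E_m| = 5·2^m − 2 for every m ≥ 0, by induction.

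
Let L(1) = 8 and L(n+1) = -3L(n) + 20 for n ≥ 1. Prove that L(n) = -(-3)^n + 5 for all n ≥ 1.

Base case: L(1) = 8, and -(-3)^1 + 5 = 3 + 5 = 8.
Assume L(k) = -(-3)^k + 5 for some k ≥ 1.
Then L(k+1) = -3L(k) + 20 = -3·(-(-3)^k + 5) + 20 = 3·(-3)^k − 15 + 20 = -(-3)^{k+1} + 5.
This completes the inductive step, so L(n) = -(-3)^n + 5 for all n ≥ 1.

L(n) = -(-3)^n + 5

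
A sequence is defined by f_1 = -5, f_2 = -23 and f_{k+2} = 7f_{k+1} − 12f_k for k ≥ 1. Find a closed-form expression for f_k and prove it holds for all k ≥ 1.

Claim: f_k = 3^k − 2·4^k.

Base cases: f_1 = -5 and 3^1 − 2·4^1 = -5; f_2 = -23 and 3^2 − 2·4^2 = -23.
Assume f_i = 3^i − 2·4^i for all 1 ≤ i ≤ j, where j ≥ 2.
Then f_{j+1} = 7f_j − 12f_{j−1} = 7·(3^j − 2·4^j) − 12·(3^{j−1} − 2·4^{j−1}) = (7·3 − 12)3^{j−1} − 2·(7·4 − 12)4^{j−1} = 9·3^{j−1} − 32·4^{j−1} = 3^{j+1} − 2·4^{j+1}.
So the formula holds for j+1, and by strong induction f_k = 3^k − 2·4^k for all k ≥ 1.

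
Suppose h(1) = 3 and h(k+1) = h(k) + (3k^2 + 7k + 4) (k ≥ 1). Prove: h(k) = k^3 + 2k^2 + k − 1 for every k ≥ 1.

Base case: h(1) = 3, and 1^3 + 2·1^2 + 1 − 1 = 3.
Assume h(j) = j^3 + 2j^2 + j − 1.
Then h(j+1) = h(j) + (3j^2 + 7j + 4) = (j^3 + 2j^2 + j − 1) + (3j^2 + 7j + 4) = j^3 + 5j^2 + 8j + 3,
and (j+1)^3 + 2·(j+1)^2 + (j+1) − 1 = j^3 + 5j^2 + 8j + 3.
Hence h(k) = k^3 + 2k^2 + k − 1 for every k ≥ 1, by induction.

h(k) = k^3 + 2k^2 + k − 1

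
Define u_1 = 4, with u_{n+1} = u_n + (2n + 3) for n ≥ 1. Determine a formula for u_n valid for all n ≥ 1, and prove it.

Claim: u_n = n^2 + 2n + 1.

Base case: u_1 = 4, and 1^2 + 2·1 + 1 = 4.
Assume u_m = m^2 + 2m + 1.
Then u_{m+1} = u_m + (2m + 3) = (m^2 + 2m + 1) + (2m + 3) = m^2 + 4m + 4,
and (m+1)^2 + 2·(m+1) + 1 = m^2 + 4m + 4.
By induction, u_n = n^2 + 2n + 1 for all n ≥ 1.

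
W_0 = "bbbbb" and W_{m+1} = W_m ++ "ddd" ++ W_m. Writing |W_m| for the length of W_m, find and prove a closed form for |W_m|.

Claim: |W_m| = 2^{m+3} − 3.

Base case: |W_0| = 5, and 2^{0+3} − 3 = 5.
Assume |W_r| = 2^{r+3} − 3.
Then |W_{r+1}| = |W_r| + 3 + |W_r| = 2|W_r| + 3 = 2(2^{r+3} − 3) + 3 = 2^{r+1+3} − 6 + 3 = 2^{r+1+3} − 3.
Hence |W_m| = 2^{m+3} − 3 for every m ≥ 0, by induction.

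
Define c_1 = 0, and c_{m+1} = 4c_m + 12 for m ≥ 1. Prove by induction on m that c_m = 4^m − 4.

Base case: c_1 = 0, and 4^1 − 4 = 4 − 4 = 0.
Assume c_r = 4^r − 4 for some r ≥ 1.
Then c_{r+1} = 4c_r + 12 = 4·(4^r − 4) + 12 = 4^{r+1} − 16 + 12 = 4^{r+1} − 4.
So the formula holds for r+1, and by induction c_m = 4^m − 4 for all m ≥ 1.

c_m = 4^m − 4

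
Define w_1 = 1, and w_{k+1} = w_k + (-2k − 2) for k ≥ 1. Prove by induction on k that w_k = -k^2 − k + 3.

Base case: w_1 = 1, and -1^2 − 1 + 3 = 1.
Assume w_m = -m^2 − m + 3.
Then w_{m+1} = w_m + (-2m − 2) = (-m^2 − m + 3) + (-2m − 2) = -m^2 − 3m + 1,
and -(m+1)^2 − (m+1) + 3 = -m^2 − 3m + 1.
This completes the inductive step, so w_k = -k^2 − k + 3 for all k ≥ 1.

w_k = -k^2 − k + 3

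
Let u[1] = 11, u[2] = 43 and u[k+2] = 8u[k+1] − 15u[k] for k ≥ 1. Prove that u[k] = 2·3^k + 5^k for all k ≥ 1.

Base cases: u[1] = 11 and 2·3^1 + 5^1 = 11; u[2] = 43 and 2·3^2 + 5^2 = 43.
Assume u[j] = 2·3^j + 5^j for all 1 ≤ j ≤ r, where r ≥ 2.
Then u[r+1] = 8u[r] − 15u[r−1] = 8·(2·3^r + 5^r) − 15·(2·3^{r−1} + 5^{r−1}) = 2·(8·3 − 15)3^{r−1} + (8·5 − 15)5^{r−1} = 18·3^{r−1} + 25·5^{r−1} = 2·3^{r+1} + 5^{r+1}.
This completes the inductive step, so u[k] = 2·3^k + 5^k for all k ≥ 1.

u[k] = 2·3^k + 5^k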